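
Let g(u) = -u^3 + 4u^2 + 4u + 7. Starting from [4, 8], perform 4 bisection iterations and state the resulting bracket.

[5, 5.25]

g(6) = -41 < 0, so the root lies in [4, 6]
g(5) = 2 > 0, so the root lies in [5, 6]
g(5.5) = -16.375 < 0, so the root lies in [5, 5.5]
g(5.25) = -6.4531 < 0, so the root lies in [5, 5.25]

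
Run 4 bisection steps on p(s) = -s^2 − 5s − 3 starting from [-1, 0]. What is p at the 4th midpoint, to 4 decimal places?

-0.0352

s = -0.5 gives p = -0.75, negative; keep [-1, -0.5]
s = -0.75 gives p = 0.1875, positive; keep [-0.75, -0.5]
s = -0.625 gives p = -0.265625, negative; keep [-0.75, -0.625]
s = -0.6875 gives p = -0.0352, negative; keep [-0.75, -0.6875]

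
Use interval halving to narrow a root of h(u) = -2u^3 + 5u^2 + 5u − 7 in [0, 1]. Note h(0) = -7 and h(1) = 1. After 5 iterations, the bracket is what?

midpoint 0.5: h = -3.5 < 0 → [0.5, 1]
midpoint 0.75: h = -1.28125 < 0 → [0.75, 1]
midpoint 0.875: h = -0.136719 < 0 → [0.875, 1]
midpoint 0.9375: h = 0.4341 > 0 → [0.875, 0.9375]
midpoint 0.90625: h = 0.1491 > 0 → [0.875, 0.90625]

[0.875, 0.90625]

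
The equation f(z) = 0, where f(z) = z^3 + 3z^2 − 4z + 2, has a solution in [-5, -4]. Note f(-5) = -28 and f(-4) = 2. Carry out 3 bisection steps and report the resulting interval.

[-4.125, -4]

f(-4.5) = -10.375 < 0, so the root lies in [-4.5, -4]
f(-4.25) = -3.578125 < 0, so the root lies in [-4.25, -4]
f(-4.125) = -0.642578 < 0, so the root lies in [-4.125, -4]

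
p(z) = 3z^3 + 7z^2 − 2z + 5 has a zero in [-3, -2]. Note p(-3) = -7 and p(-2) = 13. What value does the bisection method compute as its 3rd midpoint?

-2.875

z = -2.5 gives p = 6.875, positive; keep [-3, -2.5]
z = -2.75 gives p = 1.046875, positive; keep [-3, -2.75]
z = -2.875 gives p = -2.681641, negative; keep [-2.875, -2.75]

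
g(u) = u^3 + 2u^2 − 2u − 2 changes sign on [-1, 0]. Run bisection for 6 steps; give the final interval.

[-0.703125, -0.6875]

g(-0.5) = -0.625 < 0, so the root lies in [-1, -0.5]
g(-0.75) = 0.203125 > 0, so the root lies in [-0.75, -0.5]
g(-0.625) = -0.212891 < 0, so the root lies in [-0.75, -0.625]
g(-0.6875) = -0.0046 < 0, so the root lies in [-0.75, -0.6875]
g(-0.71875) = 0.0994 > 0, so the root lies in [-0.71875, -0.6875]
g(-0.703125) = 0.0474 > 0, so the root lies in [-0.703125, -0.6875]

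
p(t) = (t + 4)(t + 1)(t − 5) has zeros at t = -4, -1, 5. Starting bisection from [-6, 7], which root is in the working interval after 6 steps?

m = 0.5, p(m) = -30.375 (−); new bracket [0.5, 7]
m = 3.75, p(m) = -46.015625 (−); new bracket [3.75, 7]
m = 5.375, p(m) = 22.412109 (+); new bracket [3.75, 5.375]
m = 4.5625, p(m) = -20.8376 (−); new bracket [4.5625, 5.375]
m = 4.96875, p(m) = -1.6729 (−); new bracket [4.96875, 5.375]
m = 5.171875, p(m) = 9.7294 (+); new bracket [4.96875, 5.171875]

5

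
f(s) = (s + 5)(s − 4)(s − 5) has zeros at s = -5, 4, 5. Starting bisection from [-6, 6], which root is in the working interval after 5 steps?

-5

m = 0, f(m) = 100 (+); new bracket [-6, 0]
m = -3, f(m) = 112 (+); new bracket [-6, -3]
m = -4.5, f(m) = 40.375 (+); new bracket [-6, -4.5]
m = -5.25, f(m) = -23.7031 (−); new bracket [-5.25, -4.5]
m = -4.875, f(m) = 10.9551 (+); new bracket [-5.25, -4.875]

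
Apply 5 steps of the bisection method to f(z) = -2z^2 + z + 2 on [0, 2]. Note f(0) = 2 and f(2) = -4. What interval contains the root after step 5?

[1.25, 1.3125]

m = 1, f(m) = 1 (+); new bracket [1, 2]
m = 1.5, f(m) = -1 (−); new bracket [1, 1.5]
m = 1.25, f(m) = 0.125 (+); new bracket [1.25, 1.5]
m = 1.375, f(m) = -0.4062 (−); new bracket [1.25, 1.375]
m = 1.3125, f(m) = -0.1328 (−); new bracket [1.25, 1.3125]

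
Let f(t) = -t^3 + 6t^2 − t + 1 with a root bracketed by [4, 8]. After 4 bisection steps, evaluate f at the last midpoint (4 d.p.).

3.5156

f(6) = -5 < 0, so the root lies in [4, 6]
f(5) = 21 > 0, so the root lies in [5, 6]
f(5.5) = 10.625 > 0, so the root lies in [5.5, 6]
f(5.75) = 3.5156 > 0, so the root lies in [5.75, 6]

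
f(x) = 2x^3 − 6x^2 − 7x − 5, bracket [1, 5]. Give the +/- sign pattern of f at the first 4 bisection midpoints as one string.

x = 3 gives f = -26, negative; keep [3, 5]
x = 4 gives f = -1, negative; keep [4, 5]
x = 4.5 gives f = 24.25, positive; keep [4, 4.5]
x = 4.25 gives f = 10.4062, positive; keep [4, 4.25]

--++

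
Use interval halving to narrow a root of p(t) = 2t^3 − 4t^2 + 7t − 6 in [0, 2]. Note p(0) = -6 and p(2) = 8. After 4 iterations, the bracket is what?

[1.125, 1.25]

midpoint 1: p = -1 < 0 → [1, 2]
midpoint 1.5: p = 2.25 > 0 → [1, 1.5]
midpoint 1.25: p = 0.40625 > 0 → [1, 1.25]
midpoint 1.125: p = -0.3398 < 0 → [1.125, 1.25]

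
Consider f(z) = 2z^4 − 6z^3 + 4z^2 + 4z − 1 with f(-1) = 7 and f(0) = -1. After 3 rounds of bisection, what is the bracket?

[-0.75, -0.625]

z = -0.5 gives f = -1.125, negative; keep [-1, -0.5]
z = -0.75 gives f = 1.414062, positive; keep [-0.75, -0.5]
z = -0.625 gives f = -0.16748, negative; keep [-0.75, -0.625]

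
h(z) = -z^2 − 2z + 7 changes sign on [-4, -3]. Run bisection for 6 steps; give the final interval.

z = -3.5 gives h = 1.75, positive; keep [-4, -3.5]
z = -3.75 gives h = 0.4375, positive; keep [-4, -3.75]
z = -3.875 gives h = -0.265625, negative; keep [-3.875, -3.75]
z = -3.8125 gives h = 0.0898, positive; keep [-3.875, -3.8125]
z = -3.84375 gives h = -0.0869, negative; keep [-3.84375, -3.8125]
z = -3.828125 gives h = 0.0017, positive; keep [-3.84375, -3.828125]

[-3.84375, -3.828125]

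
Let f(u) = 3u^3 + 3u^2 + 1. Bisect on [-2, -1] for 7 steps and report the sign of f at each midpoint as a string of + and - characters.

--+++--

f(-1.5) = -2.375 < 0, so the root lies in [-1.5, -1]
f(-1.25) = -0.171875 < 0, so the root lies in [-1.25, -1]
f(-1.125) = 0.525391 > 0, so the root lies in [-1.25, -1.125]
f(-1.1875) = 0.2068 > 0, so the root lies in [-1.25, -1.1875]
f(-1.21875) = 0.0252 > 0, so the root lies in [-1.25, -1.21875]
f(-1.234375) = -0.0713 < 0, so the root lies in [-1.234375, -1.21875]
f(-1.2265625) = -0.0226 < 0, so the root lies in [-1.2265625, -1.21875]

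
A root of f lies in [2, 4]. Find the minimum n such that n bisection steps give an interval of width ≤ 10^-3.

Width after n steps is 2/2^n. Need 2^n ≥ 2/10^-3 = 2000.
2^10 = 1024 < 2000 ≤ 2^11 = 2048, so n = 11.

11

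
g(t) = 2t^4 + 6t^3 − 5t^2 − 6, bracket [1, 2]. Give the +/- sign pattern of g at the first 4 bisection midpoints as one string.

++-+

midpoint 1.5: g = 13.125 > 0 → [1, 1.5]
midpoint 1.25: g = 2.789062 > 0 → [1, 1.25]
midpoint 1.125: g = -0.581543 < 0 → [1.125, 1.25]
midpoint 1.1875: g = 0.9737 > 0 → [1.125, 1.1875]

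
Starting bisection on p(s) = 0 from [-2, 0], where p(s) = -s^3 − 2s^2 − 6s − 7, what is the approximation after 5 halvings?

-1.3125

s = -1 gives p = -2, negative; keep [-2, -1]
s = -1.5 gives p = 0.875, positive; keep [-1.5, -1]
s = -1.25 gives p = -0.671875, negative; keep [-1.5, -1.25]
s = -1.375 gives p = 0.0684, positive; keep [-1.375, -1.25]
s = -1.3125 gives p = -0.3093, negative; keep [-1.375, -1.3125]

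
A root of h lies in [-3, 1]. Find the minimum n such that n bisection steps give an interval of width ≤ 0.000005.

Width after n steps is 4/2^n. Need 2^n ≥ 4/0.000005 = 800000.
2^19 = 524288 < 800000 ≤ 2^20 = 1048576, so n = 20.

20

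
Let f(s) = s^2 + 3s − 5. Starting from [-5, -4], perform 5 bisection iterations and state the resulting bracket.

[-4.21875, -4.1875]

m = -4.5, f(m) = 1.75 (+); new bracket [-4.5, -4]
m = -4.25, f(m) = 0.3125 (+); new bracket [-4.25, -4]
m = -4.125, f(m) = -0.359375 (−); new bracket [-4.25, -4.125]
m = -4.1875, f(m) = -0.0273 (−); new bracket [-4.25, -4.1875]
m = -4.21875, f(m) = 0.1416 (+); new bracket [-4.21875, -4.1875]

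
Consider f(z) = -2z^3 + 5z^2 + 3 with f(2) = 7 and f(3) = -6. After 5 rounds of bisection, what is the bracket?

[2.6875, 2.71875]

z = 2.5 gives f = 3, positive; keep [2.5, 3]
z = 2.75 gives f = -0.78125, negative; keep [2.5, 2.75]
z = 2.625 gives f = 1.277344, positive; keep [2.625, 2.75]
z = 2.6875 gives f = 0.2915, positive; keep [2.6875, 2.75]
z = 2.71875 gives f = -0.2338, negative; keep [2.6875, 2.71875]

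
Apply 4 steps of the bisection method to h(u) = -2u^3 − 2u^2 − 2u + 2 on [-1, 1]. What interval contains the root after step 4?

[0.5, 0.625]

u = 0 gives h = 2, positive; keep [0, 1]
u = 0.5 gives h = 0.25, positive; keep [0.5, 1]
u = 0.75 gives h = -1.46875, negative; keep [0.5, 0.75]
u = 0.625 gives h = -0.5195, negative; keep [0.5, 0.625]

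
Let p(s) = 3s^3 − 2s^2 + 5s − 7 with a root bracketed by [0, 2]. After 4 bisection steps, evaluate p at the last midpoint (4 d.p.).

0.3652

midpoint 1: p = -1 < 0 → [1, 2]
midpoint 1.5: p = 6.125 > 0 → [1, 1.5]
midpoint 1.25: p = 1.984375 > 0 → [1, 1.25]
midpoint 1.125: p = 0.3652 > 0 → [1, 1.125]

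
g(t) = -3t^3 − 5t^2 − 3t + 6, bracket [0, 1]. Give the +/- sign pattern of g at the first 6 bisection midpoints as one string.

g(0.5) = 2.875 > 0, so the root lies in [0.5, 1]
g(0.75) = -0.328125 < 0, so the root lies in [0.5, 0.75]
g(0.625) = 1.439453 > 0, so the root lies in [0.625, 0.75]
g(0.6875) = 0.5994 > 0, so the root lies in [0.6875, 0.75]
g(0.71875) = 0.1468 > 0, so the root lies in [0.71875, 0.75]
g(0.734375) = -0.0878 < 0, so the root lies in [0.71875, 0.734375]

+-+++-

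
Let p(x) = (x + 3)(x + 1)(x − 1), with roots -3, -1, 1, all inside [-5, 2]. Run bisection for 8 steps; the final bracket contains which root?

x = -1.5 gives p = 1.875, positive; keep [-5, -1.5]
x = -3.25 gives p = -2.390625, negative; keep [-3.25, -1.5]
x = -2.375 gives p = 2.900391, positive; keep [-3.25, -2.375]
x = -2.8125 gives p = 1.2957, positive; keep [-3.25, -2.8125]
x = -3.03125 gives p = -0.2559, negative; keep [-3.03125, -2.8125]
x = -2.921875 gives p = 0.5889, positive; keep [-3.03125, -2.921875]
x = -2.9765625 gives p = 0.1842, positive; keep [-3.03125, -2.9765625]
x = -3.00390625 gives p = -0.0313, negative; keep [-3.00390625, -2.9765625]

-3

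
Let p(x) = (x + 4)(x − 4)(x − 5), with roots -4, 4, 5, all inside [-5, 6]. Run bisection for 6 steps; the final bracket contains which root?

m = 0.5, p(m) = 70.875 (+); new bracket [-5, 0.5]
m = -2.25, p(m) = 79.296875 (+); new bracket [-5, -2.25]
m = -3.625, p(m) = 24.662109 (+); new bracket [-5, -3.625]
m = -4.3125, p(m) = -24.1907 (−); new bracket [-4.3125, -3.625]
m = -3.96875, p(m) = 2.2334 (+); new bracket [-4.3125, -3.96875]
m = -4.140625, p(m) = -10.464 (−); new bracket [-4.140625, -3.96875]

-4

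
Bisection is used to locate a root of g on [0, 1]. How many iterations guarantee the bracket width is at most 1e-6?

20

Width after n steps is 1/2^n. Need 2^n ≥ 1/1e-6 = 1000000.
2^19 = 524288 < 1000000 ≤ 2^20 = 1048576, so n = 20.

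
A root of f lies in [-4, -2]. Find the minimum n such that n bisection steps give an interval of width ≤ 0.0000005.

22

Width after n steps is 2/2^n. Need 2^n ≥ 2/0.0000005 = 4000000.
2^21 = 2097152 < 4000000 ≤ 2^22 = 4194304, so n = 22.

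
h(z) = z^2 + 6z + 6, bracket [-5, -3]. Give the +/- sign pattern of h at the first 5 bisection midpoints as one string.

--+--

m = -4, h(m) = -2 (−); new bracket [-5, -4]
m = -4.5, h(m) = -0.75 (−); new bracket [-5, -4.5]
m = -4.75, h(m) = 0.0625 (+); new bracket [-4.75, -4.5]
m = -4.625, h(m) = -0.3594 (−); new bracket [-4.75, -4.625]
m = -4.6875, h(m) = -0.1523 (−); new bracket [-4.75, -4.6875]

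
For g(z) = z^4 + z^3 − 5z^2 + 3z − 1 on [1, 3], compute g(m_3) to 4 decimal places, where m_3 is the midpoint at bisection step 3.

-0.6680

midpoint 2: g = 9 > 0 → [1, 2]
midpoint 1.5: g = 0.6875 > 0 → [1, 1.5]
midpoint 1.25: g = -0.667969 < 0 → [1.25, 1.5]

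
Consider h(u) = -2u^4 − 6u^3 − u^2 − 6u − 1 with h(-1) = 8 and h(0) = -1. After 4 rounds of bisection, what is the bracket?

m = -0.5, h(m) = 2.375 (+); new bracket [-0.5, 0]
m = -0.25, h(m) = 0.523438 (+); new bracket [-0.25, 0]
m = -0.125, h(m) = -0.254395 (−); new bracket [-0.25, -0.125]
m = -0.1875, h(m) = 0.1269 (+); new bracket [-0.1875, -0.125]

[-0.1875, -0.125]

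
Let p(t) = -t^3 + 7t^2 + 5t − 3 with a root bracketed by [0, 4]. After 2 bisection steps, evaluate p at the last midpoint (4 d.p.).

8.0000

p(2) = 27 > 0, so the root lies in [0, 2]
p(1) = 8 > 0, so the root lies in [0, 1]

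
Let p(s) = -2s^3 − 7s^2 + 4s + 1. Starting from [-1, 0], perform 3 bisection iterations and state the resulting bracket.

midpoint -0.5: p = -2.5 < 0 → [-0.5, 0]
midpoint -0.25: p = -0.40625 < 0 → [-0.25, 0]
midpoint -0.125: p = 0.394531 > 0 → [-0.25, -0.125]

[-0.25, -0.125]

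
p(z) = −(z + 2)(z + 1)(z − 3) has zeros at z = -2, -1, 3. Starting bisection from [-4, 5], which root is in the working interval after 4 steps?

3

m = 0.5, p(m) = 9.375 (+); new bracket [0.5, 5]
m = 2.75, p(m) = 4.453125 (+); new bracket [2.75, 5]
m = 3.875, p(m) = -25.060547 (−); new bracket [2.75, 3.875]
m = 3.3125, p(m) = -7.1594 (−); new bracket [2.75, 3.3125]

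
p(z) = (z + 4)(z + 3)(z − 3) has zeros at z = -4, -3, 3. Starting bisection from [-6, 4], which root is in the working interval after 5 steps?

p(-1) = -24 < 0, so the root lies in [-1, 4]
p(1.5) = -37.125 < 0, so the root lies in [1.5, 4]
p(2.75) = -9.703125 < 0, so the root lies in [2.75, 4]
p(3.375) = 17.6309 > 0, so the root lies in [2.75, 3.375]
p(3.0625) = 2.676 > 0, so the root lies in [2.75, 3.0625]

3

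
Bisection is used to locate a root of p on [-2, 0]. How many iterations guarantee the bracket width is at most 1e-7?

Width after n steps is 2/2^n. Need 2^n ≥ 2/1e-7 = 20000000.
2^24 = 16777216 < 20000000 ≤ 2^25 = 33554432, so n = 25.

25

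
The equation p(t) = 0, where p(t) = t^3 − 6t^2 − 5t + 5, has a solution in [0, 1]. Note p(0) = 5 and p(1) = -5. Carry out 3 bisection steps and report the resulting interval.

[0.5, 0.625]

t = 0.5 gives p = 1.125, positive; keep [0.5, 1]
t = 0.75 gives p = -1.703125, negative; keep [0.5, 0.75]
t = 0.625 gives p = -0.224609, negative; keep [0.5, 0.625]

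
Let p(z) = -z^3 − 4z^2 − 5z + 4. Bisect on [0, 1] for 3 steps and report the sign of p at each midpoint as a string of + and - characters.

z = 0.5 gives p = 0.375, positive; keep [0.5, 1]
z = 0.75 gives p = -2.421875, negative; keep [0.5, 0.75]
z = 0.625 gives p = -0.931641, negative; keep [0.5, 0.625]

+--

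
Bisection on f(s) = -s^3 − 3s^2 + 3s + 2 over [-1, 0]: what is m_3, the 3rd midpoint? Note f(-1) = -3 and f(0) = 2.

m = -0.5, f(m) = -0.125 (−); new bracket [-0.5, 0]
m = -0.25, f(m) = 1.078125 (+); new bracket [-0.5, -0.25]
m = -0.375, f(m) = 0.505859 (+); new bracket [-0.5, -0.375]

-0.375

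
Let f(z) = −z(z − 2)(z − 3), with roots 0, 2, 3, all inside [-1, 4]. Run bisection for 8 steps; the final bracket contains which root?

z = 1.5 gives f = -1.125, negative; keep [-1, 1.5]
z = 0.25 gives f = -1.203125, negative; keep [-1, 0.25]
z = -0.375 gives f = 3.005859, positive; keep [-0.375, 0.25]
z = -0.0625 gives f = 0.3948, positive; keep [-0.0625, 0.25]
z = 0.09375 gives f = -0.5194, negative; keep [-0.0625, 0.09375]
z = 0.015625 gives f = -0.0925, negative; keep [-0.0625, 0.015625]
z = -0.0234375 gives f = 0.1434, positive; keep [-0.0234375, 0.015625]
z = -0.00390625 gives f = 0.0235, positive; keep [-0.00390625, 0.015625]

0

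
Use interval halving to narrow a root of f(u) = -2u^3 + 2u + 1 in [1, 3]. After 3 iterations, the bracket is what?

m = 2, f(m) = -11 (−); new bracket [1, 2]
m = 1.5, f(m) = -2.75 (−); new bracket [1, 1.5]
m = 1.25, f(m) = -0.40625 (−); new bracket [1, 1.25]

[1, 1.25]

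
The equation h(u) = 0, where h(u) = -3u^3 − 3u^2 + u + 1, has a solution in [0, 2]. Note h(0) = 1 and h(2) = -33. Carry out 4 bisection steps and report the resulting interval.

m = 1, h(m) = -4 (−); new bracket [0, 1]
m = 0.5, h(m) = 0.375 (+); new bracket [0.5, 1]
m = 0.75, h(m) = -1.203125 (−); new bracket [0.5, 0.75]
m = 0.625, h(m) = -0.2793 (−); new bracket [0.5, 0.625]

[0.5, 0.625]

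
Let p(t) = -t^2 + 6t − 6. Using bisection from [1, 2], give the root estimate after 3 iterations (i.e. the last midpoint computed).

t = 1.5 gives p = 0.75, positive; keep [1, 1.5]
t = 1.25 gives p = -0.0625, negative; keep [1.25, 1.5]
t = 1.375 gives p = 0.359375, positive; keep [1.25, 1.375]

1.375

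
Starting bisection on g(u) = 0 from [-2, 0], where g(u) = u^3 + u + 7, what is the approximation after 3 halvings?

-1.75

g(-1) = 5 > 0, so the root lies in [-2, -1]
g(-1.5) = 2.125 > 0, so the root lies in [-2, -1.5]
g(-1.75) = -0.109375 < 0, so the root lies in [-1.75, -1.5]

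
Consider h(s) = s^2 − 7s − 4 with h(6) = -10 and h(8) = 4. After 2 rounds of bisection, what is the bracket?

s = 7 gives h = -4, negative; keep [7, 8]
s = 7.5 gives h = -0.25, negative; keep [7.5, 8]

[7.5, 8]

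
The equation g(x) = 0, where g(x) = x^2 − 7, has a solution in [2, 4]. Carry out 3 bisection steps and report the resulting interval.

[2.5, 2.75]

m = 3, g(m) = 2 (+); new bracket [2, 3]
m = 2.5, g(m) = -0.75 (−); new bracket [2.5, 3]
m = 2.75, g(m) = 0.5625 (+); new bracket [2.5, 2.75]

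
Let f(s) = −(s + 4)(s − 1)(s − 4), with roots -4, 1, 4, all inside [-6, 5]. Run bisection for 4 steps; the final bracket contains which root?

-4

f(-0.5) = -23.625 < 0, so the root lies in [-6, -0.5]
f(-3.25) = -23.109375 < 0, so the root lies in [-6, -3.25]
f(-4.625) = 30.322266 > 0, so the root lies in [-4.625, -3.25]
f(-3.9375) = -2.4495 < 0, so the root lies in [-4.625, -3.9375]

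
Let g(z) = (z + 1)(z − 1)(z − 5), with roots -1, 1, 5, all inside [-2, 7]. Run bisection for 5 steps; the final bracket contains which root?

5

g(2.5) = -13.125 < 0, so the root lies in [2.5, 7]
g(4.75) = -5.390625 < 0, so the root lies in [4.75, 7]
g(5.875) = 29.326172 > 0, so the root lies in [4.75, 5.875]
g(5.3125) = 8.5071 > 0, so the root lies in [4.75, 5.3125]
g(5.03125) = 0.7598 > 0, so the root lies in [4.75, 5.03125]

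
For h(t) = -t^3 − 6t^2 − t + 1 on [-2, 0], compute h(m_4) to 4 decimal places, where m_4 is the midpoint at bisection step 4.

-0.4746

midpoint -1: h = -3 < 0 → [-1, 0]
midpoint -0.5: h = 0.125 > 0 → [-1, -0.5]
midpoint -0.75: h = -1.203125 < 0 → [-0.75, -0.5]
midpoint -0.625: h = -0.4746 < 0 → [-0.625, -0.5]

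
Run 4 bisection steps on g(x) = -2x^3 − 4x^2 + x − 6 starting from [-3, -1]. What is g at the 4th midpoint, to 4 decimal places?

x = -2 gives g = -8, negative; keep [-3, -2]
x = -2.5 gives g = -2.25, negative; keep [-3, -2.5]
x = -2.75 gives g = 2.59375, positive; keep [-2.75, -2.5]
x = -2.625 gives g = -0.0117, negative; keep [-2.75, -2.625]

-0.0117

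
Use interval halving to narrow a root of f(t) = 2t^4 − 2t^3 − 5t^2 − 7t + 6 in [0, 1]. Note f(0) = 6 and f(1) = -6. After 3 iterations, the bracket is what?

[0.5, 0.625]

f(0.5) = 1.125 > 0, so the root lies in [0.5, 1]
f(0.75) = -2.273438 < 0, so the root lies in [0.5, 0.75]
f(0.625) = -0.51123 < 0, so the root lies in [0.5, 0.625]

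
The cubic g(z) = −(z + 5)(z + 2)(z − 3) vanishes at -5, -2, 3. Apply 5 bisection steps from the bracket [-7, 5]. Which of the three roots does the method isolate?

z = -1 gives g = 16, positive; keep [-1, 5]
z = 2 gives g = 28, positive; keep [2, 5]
z = 3.5 gives g = -23.375, negative; keep [2, 3.5]
z = 2.75 gives g = 9.2031, positive; keep [2.75, 3.5]
z = 3.125 gives g = -5.2051, negative; keep [2.75, 3.125]

3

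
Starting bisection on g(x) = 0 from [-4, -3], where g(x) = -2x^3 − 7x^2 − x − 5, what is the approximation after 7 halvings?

midpoint -3.5: g = -1.5 < 0 → [-4, -3.5]
midpoint -3.75: g = 5.78125 > 0 → [-3.75, -3.5]
midpoint -3.625: g = 1.910156 > 0 → [-3.625, -3.5]
midpoint -3.5625: g = 0.1489 > 0 → [-3.5625, -3.5]
midpoint -3.53125: g = -0.6894 < 0 → [-3.5625, -3.53125]
midpoint -3.546875: g = -0.2737 < 0 → [-3.5625, -3.546875]
midpoint -3.5546875: g = -0.0633 < 0 → [-3.5625, -3.5546875]

-3.5546875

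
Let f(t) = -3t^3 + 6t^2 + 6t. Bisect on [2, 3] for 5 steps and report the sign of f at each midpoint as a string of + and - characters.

+-+++

f(2.5) = 5.625 > 0, so the root lies in [2.5, 3]
f(2.75) = -0.515625 < 0, so the root lies in [2.5, 2.75]
f(2.625) = 2.830078 > 0, so the root lies in [2.625, 2.75]
f(2.6875) = 1.2283 > 0, so the root lies in [2.6875, 2.75]
f(2.71875) = 0.3744 > 0, so the root lies in [2.71875, 2.75]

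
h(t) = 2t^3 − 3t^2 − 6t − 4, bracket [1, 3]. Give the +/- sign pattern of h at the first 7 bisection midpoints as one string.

h(2) = -12 < 0, so the root lies in [2, 3]
h(2.5) = -6.5 < 0, so the root lies in [2.5, 3]
h(2.75) = -1.59375 < 0, so the root lies in [2.75, 3]
h(2.875) = 1.4805 > 0, so the root lies in [2.75, 2.875]
h(2.8125) = -0.1108 < 0, so the root lies in [2.8125, 2.875]
h(2.84375) = 0.6711 > 0, so the root lies in [2.8125, 2.84375]
h(2.828125) = 0.2767 > 0, so the root lies in [2.8125, 2.828125]

---+-++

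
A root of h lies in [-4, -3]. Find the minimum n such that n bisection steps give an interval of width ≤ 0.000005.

18

Width after n steps is 1/2^n. Need 2^n ≥ 1/0.000005 = 200000.
2^17 = 131072 < 200000 ≤ 2^18 = 262144, so n = 18.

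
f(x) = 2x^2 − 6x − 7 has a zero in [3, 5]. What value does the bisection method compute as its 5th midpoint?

m = 4, f(m) = 1 (+); new bracket [3, 4]
m = 3.5, f(m) = -3.5 (−); new bracket [3.5, 4]
m = 3.75, f(m) = -1.375 (−); new bracket [3.75, 4]
m = 3.875, f(m) = -0.2188 (−); new bracket [3.875, 4]
m = 3.9375, f(m) = 0.3828 (+); new bracket [3.875, 3.9375]

3.9375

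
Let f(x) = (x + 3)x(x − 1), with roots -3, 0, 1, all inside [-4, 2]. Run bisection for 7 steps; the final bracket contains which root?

midpoint -1: f = 4 > 0 → [-4, -1]
midpoint -2.5: f = 4.375 > 0 → [-4, -2.5]
midpoint -3.25: f = -3.453125 < 0 → [-3.25, -2.5]
midpoint -2.875: f = 1.3926 > 0 → [-3.25, -2.875]
midpoint -3.0625: f = -0.7776 < 0 → [-3.0625, -2.875]
midpoint -2.96875: f = 0.3682 > 0 → [-3.0625, -2.96875]
midpoint -3.015625: f = -0.1892 < 0 → [-3.015625, -2.96875]

-3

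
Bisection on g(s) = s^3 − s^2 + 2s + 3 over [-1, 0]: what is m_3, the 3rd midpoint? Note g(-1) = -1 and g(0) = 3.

-0.875

s = -0.5 gives g = 1.625, positive; keep [-1, -0.5]
s = -0.75 gives g = 0.515625, positive; keep [-1, -0.75]
s = -0.875 gives g = -0.185547, negative; keep [-0.875, -0.75]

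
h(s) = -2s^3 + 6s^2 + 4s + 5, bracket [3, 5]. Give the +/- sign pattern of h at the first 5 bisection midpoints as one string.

m = 4, h(m) = -11 (−); new bracket [3, 4]
m = 3.5, h(m) = 6.75 (+); new bracket [3.5, 4]
m = 3.75, h(m) = -1.09375 (−); new bracket [3.5, 3.75]
m = 3.625, h(m) = 3.0742 (+); new bracket [3.625, 3.75]
m = 3.6875, h(m) = 1.0532 (+); new bracket [3.6875, 3.75]

-+-++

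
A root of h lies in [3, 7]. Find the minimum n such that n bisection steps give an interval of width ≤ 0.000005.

Width after n steps is 4/2^n. Need 2^n ≥ 4/0.000005 = 800000.
2^19 = 524288 < 800000 ≤ 2^20 = 1048576, so n = 20.

20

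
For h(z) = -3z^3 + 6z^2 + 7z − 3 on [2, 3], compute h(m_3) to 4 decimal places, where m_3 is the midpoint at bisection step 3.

m = 2.5, h(m) = 5.125 (+); new bracket [2.5, 3]
m = 2.75, h(m) = -0.765625 (−); new bracket [2.5, 2.75]
m = 2.625, h(m) = 2.455078 (+); new bracket [2.625, 2.75]

2.4551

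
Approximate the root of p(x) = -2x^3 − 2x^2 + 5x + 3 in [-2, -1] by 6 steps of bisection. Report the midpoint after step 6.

-1.890625

midpoint -1.5: p = -2.25 < 0 → [-2, -1.5]
midpoint -1.75: p = -1.15625 < 0 → [-2, -1.75]
midpoint -1.875: p = -0.222656 < 0 → [-2, -1.875]
midpoint -1.9375: p = 0.3511 > 0 → [-1.9375, -1.875]
midpoint -1.90625: p = 0.055 > 0 → [-1.90625, -1.875]
midpoint -1.890625: p = -0.0861 < 0 → [-1.90625, -1.890625]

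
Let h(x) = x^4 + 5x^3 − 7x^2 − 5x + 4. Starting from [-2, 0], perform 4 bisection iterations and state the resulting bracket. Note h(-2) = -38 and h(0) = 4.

[-1, -0.875]

x = -1 gives h = -2, negative; keep [-1, 0]
x = -0.5 gives h = 4.1875, positive; keep [-1, -0.5]
x = -0.75 gives h = 2.019531, positive; keep [-1, -0.75]
x = -0.875 gives h = 0.2522, positive; keep [-1, -0.875]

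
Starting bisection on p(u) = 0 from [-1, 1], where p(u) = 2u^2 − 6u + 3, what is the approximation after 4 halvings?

0.625

u = 0 gives p = 3, positive; keep [0, 1]
u = 0.5 gives p = 0.5, positive; keep [0.5, 1]
u = 0.75 gives p = -0.375, negative; keep [0.5, 0.75]
u = 0.625 gives p = 0.0312, positive; keep [0.625, 0.75]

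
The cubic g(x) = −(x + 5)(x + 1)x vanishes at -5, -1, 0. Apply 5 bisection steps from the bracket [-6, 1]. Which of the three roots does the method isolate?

midpoint -2.5: g = -9.375 < 0 → [-6, -2.5]
midpoint -4.25: g = -10.359375 < 0 → [-6, -4.25]
midpoint -5.125: g = 2.642578 > 0 → [-5.125, -4.25]
midpoint -4.6875: g = -5.4016 < 0 → [-5.125, -4.6875]
midpoint -4.90625: g = -1.7967 < 0 → [-5.125, -4.90625]

-5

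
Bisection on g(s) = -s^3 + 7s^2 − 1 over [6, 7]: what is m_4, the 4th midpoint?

6.9375

g(6.5) = 20.125 > 0, so the root lies in [6.5, 7]
g(6.75) = 10.390625 > 0, so the root lies in [6.75, 7]
g(6.875) = 4.908203 > 0, so the root lies in [6.875, 7]
g(6.9375) = 2.0081 > 0, so the root lies in [6.9375, 7]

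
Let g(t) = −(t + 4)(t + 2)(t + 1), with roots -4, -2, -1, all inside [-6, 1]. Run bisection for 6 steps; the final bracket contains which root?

midpoint -2.5: g = -1.125 < 0 → [-6, -2.5]
midpoint -4.25: g = 1.828125 > 0 → [-4.25, -2.5]
midpoint -3.375: g = -2.041016 < 0 → [-4.25, -3.375]
midpoint -3.8125: g = -0.9558 < 0 → [-4.25, -3.8125]
midpoint -4.03125: g = 0.1924 > 0 → [-4.03125, -3.8125]
midpoint -3.921875: g = -0.4387 < 0 → [-4.03125, -3.921875]

-4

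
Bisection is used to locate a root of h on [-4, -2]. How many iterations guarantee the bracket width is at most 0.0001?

Width after n steps is 2/2^n. Need 2^n ≥ 2/0.0001 = 20000.
2^14 = 16384 < 20000 ≤ 2^15 = 32768, so n = 15.

15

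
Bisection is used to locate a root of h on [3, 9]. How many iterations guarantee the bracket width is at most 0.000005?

21

Width after n steps is 6/2^n. Need 2^n ≥ 6/0.000005 = 1200000.
2^20 = 1048576 < 1200000 ≤ 2^21 = 2097152, so n = 21.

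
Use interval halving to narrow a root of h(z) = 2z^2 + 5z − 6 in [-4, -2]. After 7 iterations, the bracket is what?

[-3.390625, -3.375]

m = -3, h(m) = -3 (−); new bracket [-4, -3]
m = -3.5, h(m) = 1 (+); new bracket [-3.5, -3]
m = -3.25, h(m) = -1.125 (−); new bracket [-3.5, -3.25]
m = -3.375, h(m) = -0.0938 (−); new bracket [-3.5, -3.375]
m = -3.4375, h(m) = 0.4453 (+); new bracket [-3.4375, -3.375]
m = -3.40625, h(m) = 0.1738 (+); new bracket [-3.40625, -3.375]
m = -3.390625, h(m) = 0.0396 (+); new bracket [-3.390625, -3.375]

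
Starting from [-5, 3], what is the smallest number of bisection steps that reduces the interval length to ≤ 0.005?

Width after n steps is 8/2^n. Need 2^n ≥ 8/0.005 = 1600.
2^10 = 1024 < 1600 ≤ 2^11 = 2048, so n = 11.

11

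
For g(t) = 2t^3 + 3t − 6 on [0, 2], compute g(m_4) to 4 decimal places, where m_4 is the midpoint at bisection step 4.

0.2227

t = 1 gives g = -1, negative; keep [1, 2]
t = 1.5 gives g = 5.25, positive; keep [1, 1.5]
t = 1.25 gives g = 1.65625, positive; keep [1, 1.25]
t = 1.125 gives g = 0.2227, positive; keep [1, 1.125]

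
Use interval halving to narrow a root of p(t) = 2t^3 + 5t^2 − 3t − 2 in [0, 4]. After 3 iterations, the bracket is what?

t = 2 gives p = 28, positive; keep [0, 2]
t = 1 gives p = 2, positive; keep [0, 1]
t = 0.5 gives p = -2, negative; keep [0.5, 1]

[0.5, 1]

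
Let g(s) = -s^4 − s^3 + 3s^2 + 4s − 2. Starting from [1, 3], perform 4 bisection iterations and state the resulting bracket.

midpoint 2: g = -6 < 0 → [1, 2]
midpoint 1.5: g = 2.3125 > 0 → [1.5, 2]
midpoint 1.75: g = -0.550781 < 0 → [1.5, 1.75]
midpoint 1.625: g = 1.158 > 0 → [1.625, 1.75]

[1.625, 1.75]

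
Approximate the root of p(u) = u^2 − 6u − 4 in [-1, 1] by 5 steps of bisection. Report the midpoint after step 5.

-0.5625

m = 0, p(m) = -4 (−); new bracket [-1, 0]
m = -0.5, p(m) = -0.75 (−); new bracket [-1, -0.5]
m = -0.75, p(m) = 1.0625 (+); new bracket [-0.75, -0.5]
m = -0.625, p(m) = 0.1406 (+); new bracket [-0.625, -0.5]
m = -0.5625, p(m) = -0.3086 (−); new bracket [-0.625, -0.5625]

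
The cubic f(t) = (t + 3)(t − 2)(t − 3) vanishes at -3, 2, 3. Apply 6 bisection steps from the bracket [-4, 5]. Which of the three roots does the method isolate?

-3

m = 0.5, f(m) = 13.125 (+); new bracket [-4, 0.5]
m = -1.75, f(m) = 22.265625 (+); new bracket [-4, -1.75]
m = -2.875, f(m) = 3.580078 (+); new bracket [-4, -2.875]
m = -3.4375, f(m) = -15.3142 (−); new bracket [-3.4375, -2.875]
m = -3.15625, f(m) = -4.9599 (−); new bracket [-3.15625, -2.875]
m = -3.015625, f(m) = -0.4714 (−); new bracket [-3.015625, -2.875]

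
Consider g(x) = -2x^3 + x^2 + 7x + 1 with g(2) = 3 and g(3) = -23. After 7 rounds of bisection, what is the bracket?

[2.1953125, 2.203125]

midpoint 2.5: g = -6.5 < 0 → [2, 2.5]
midpoint 2.25: g = -0.96875 < 0 → [2, 2.25]
midpoint 2.125: g = 1.199219 > 0 → [2.125, 2.25]
midpoint 2.1875: g = 0.1626 > 0 → [2.1875, 2.25]
midpoint 2.21875: g = -0.3911 < 0 → [2.1875, 2.21875]
midpoint 2.203125: g = -0.1112 < 0 → [2.1875, 2.203125]
midpoint 2.1953125: g = 0.0264 > 0 → [2.1953125, 2.203125]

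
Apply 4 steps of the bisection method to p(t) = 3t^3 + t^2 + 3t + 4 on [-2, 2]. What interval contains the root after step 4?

[-1, -0.75]

p(0) = 4 > 0, so the root lies in [-2, 0]
p(-1) = -1 < 0, so the root lies in [-1, 0]
p(-0.5) = 2.375 > 0, so the root lies in [-1, -0.5]
p(-0.75) = 1.0469 > 0, so the root lies in [-1, -0.75]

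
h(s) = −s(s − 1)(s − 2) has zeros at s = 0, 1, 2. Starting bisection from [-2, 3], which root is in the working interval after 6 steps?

0

s = 0.5 gives h = -0.375, negative; keep [-2, 0.5]
s = -0.75 gives h = 3.609375, positive; keep [-0.75, 0.5]
s = -0.125 gives h = 0.298828, positive; keep [-0.125, 0.5]
s = 0.1875 gives h = -0.2761, negative; keep [-0.125, 0.1875]
s = 0.03125 gives h = -0.0596, negative; keep [-0.125, 0.03125]
s = -0.046875 gives h = 0.1004, positive; keep [-0.046875, 0.03125]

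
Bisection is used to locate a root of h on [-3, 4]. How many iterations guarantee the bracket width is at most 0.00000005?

Width after n steps is 7/2^n. Need 2^n ≥ 7/0.00000005 = 140000000.
2^27 = 134217728 < 140000000 ≤ 2^28 = 268435456, so n = 28.

28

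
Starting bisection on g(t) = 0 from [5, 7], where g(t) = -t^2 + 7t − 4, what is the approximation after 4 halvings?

6.375

t = 6 gives g = 2, positive; keep [6, 7]
t = 6.5 gives g = -0.75, negative; keep [6, 6.5]
t = 6.25 gives g = 0.6875, positive; keep [6.25, 6.5]
t = 6.375 gives g = -0.0156, negative; keep [6.25, 6.375]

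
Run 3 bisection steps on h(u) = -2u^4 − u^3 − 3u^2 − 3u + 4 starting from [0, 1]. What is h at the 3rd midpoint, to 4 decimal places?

midpoint 0.5: h = 1.5 > 0 → [0.5, 1]
midpoint 0.75: h = -0.992188 < 0 → [0.5, 0.75]
midpoint 0.625: h = 0.403809 > 0 → [0.625, 0.75]

0.4038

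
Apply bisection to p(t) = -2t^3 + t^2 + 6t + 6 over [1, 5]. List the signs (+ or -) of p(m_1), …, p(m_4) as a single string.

-+-+

midpoint 3: p = -21 < 0 → [1, 3]
midpoint 2: p = 6 > 0 → [2, 3]
midpoint 2.5: p = -4 < 0 → [2, 2.5]
midpoint 2.25: p = 1.7812 > 0 → [2.25, 2.5]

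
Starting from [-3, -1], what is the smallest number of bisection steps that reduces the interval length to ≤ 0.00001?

18

Width after n steps is 2/2^n. Need 2^n ≥ 2/0.00001 = 200000.
2^17 = 131072 < 200000 ≤ 2^18 = 262144, so n = 18.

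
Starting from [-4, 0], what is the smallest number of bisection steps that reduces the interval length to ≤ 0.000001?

Width after n steps is 4/2^n. Need 2^n ≥ 4/0.000001 = 4000000.
2^21 = 2097152 < 4000000 ≤ 2^22 = 4194304, so n = 22.

22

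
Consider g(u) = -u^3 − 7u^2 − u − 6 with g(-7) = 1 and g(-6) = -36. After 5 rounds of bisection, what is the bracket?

[-7, -6.96875]

u = -6.5 gives g = -20.625, negative; keep [-7, -6.5]
u = -6.75 gives g = -10.640625, negative; keep [-7, -6.75]
u = -6.875 gives g = -5.033203, negative; keep [-7, -6.875]
u = -6.9375 gives g = -2.0706, negative; keep [-7, -6.9375]
u = -6.96875 gives g = -0.5489, negative; keep [-7, -6.96875]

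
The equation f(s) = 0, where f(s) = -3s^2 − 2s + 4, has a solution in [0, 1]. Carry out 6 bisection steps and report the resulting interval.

[0.859375, 0.875]

m = 0.5, f(m) = 2.25 (+); new bracket [0.5, 1]
m = 0.75, f(m) = 0.8125 (+); new bracket [0.75, 1]
m = 0.875, f(m) = -0.046875 (−); new bracket [0.75, 0.875]
m = 0.8125, f(m) = 0.3945 (+); new bracket [0.8125, 0.875]
m = 0.84375, f(m) = 0.1768 (+); new bracket [0.84375, 0.875]
m = 0.859375, f(m) = 0.0657 (+); new bracket [0.859375, 0.875]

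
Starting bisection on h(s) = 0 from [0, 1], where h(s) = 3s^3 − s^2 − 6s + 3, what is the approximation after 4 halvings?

0.5625

midpoint 0.5: h = 0.125 > 0 → [0.5, 1]
midpoint 0.75: h = -0.796875 < 0 → [0.5, 0.75]
midpoint 0.625: h = -0.408203 < 0 → [0.5, 0.625]
midpoint 0.5625: h = -0.1575 < 0 → [0.5, 0.5625]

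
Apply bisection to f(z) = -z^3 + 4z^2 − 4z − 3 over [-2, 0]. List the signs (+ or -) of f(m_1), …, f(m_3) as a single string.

++-

z = -1 gives f = 6, positive; keep [-1, 0]
z = -0.5 gives f = 0.125, positive; keep [-0.5, 0]
z = -0.25 gives f = -1.734375, negative; keep [-0.5, -0.25]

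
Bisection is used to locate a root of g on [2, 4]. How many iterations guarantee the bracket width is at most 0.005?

Width after n steps is 2/2^n. Need 2^n ≥ 2/0.005 = 400.
2^8 = 256 < 400 ≤ 2^9 = 512, so n = 9.

9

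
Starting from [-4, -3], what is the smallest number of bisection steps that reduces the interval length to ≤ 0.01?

Width after n steps is 1/2^n. Need 2^n ≥ 1/0.01 = 100.
2^6 = 64 < 100 ≤ 2^7 = 128, so n = 7.

7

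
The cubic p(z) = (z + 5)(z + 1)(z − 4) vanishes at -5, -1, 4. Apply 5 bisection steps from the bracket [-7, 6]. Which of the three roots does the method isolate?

p(-0.5) = -10.125 < 0, so the root lies in [-0.5, 6]
p(2.75) = -36.328125 < 0, so the root lies in [2.75, 6]
p(4.375) = 18.896484 > 0, so the root lies in [2.75, 4.375]
p(3.5625) = -17.0916 < 0, so the root lies in [3.5625, 4.375]
p(3.96875) = -1.3926 < 0, so the root lies in [3.96875, 4.375]

4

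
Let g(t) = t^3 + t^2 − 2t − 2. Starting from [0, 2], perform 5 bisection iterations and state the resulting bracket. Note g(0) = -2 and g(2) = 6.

t = 1 gives g = -2, negative; keep [1, 2]
t = 1.5 gives g = 0.625, positive; keep [1, 1.5]
t = 1.25 gives g = -0.984375, negative; keep [1.25, 1.5]
t = 1.375 gives g = -0.2598, negative; keep [1.375, 1.5]
t = 1.4375 gives g = 0.1619, positive; keep [1.375, 1.4375]

[1.375, 1.4375]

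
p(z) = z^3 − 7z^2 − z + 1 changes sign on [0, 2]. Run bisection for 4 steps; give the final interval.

[0.25, 0.375]

z = 1 gives p = -6, negative; keep [0, 1]
z = 0.5 gives p = -1.125, negative; keep [0, 0.5]
z = 0.25 gives p = 0.328125, positive; keep [0.25, 0.5]
z = 0.375 gives p = -0.3066, negative; keep [0.25, 0.375]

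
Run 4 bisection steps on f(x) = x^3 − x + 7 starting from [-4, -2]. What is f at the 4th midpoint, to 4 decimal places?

midpoint -3: f = -17 < 0 → [-3, -2]
midpoint -2.5: f = -6.125 < 0 → [-2.5, -2]
midpoint -2.25: f = -2.140625 < 0 → [-2.25, -2]
midpoint -2.125: f = -0.4707 < 0 → [-2.125, -2]

-0.4707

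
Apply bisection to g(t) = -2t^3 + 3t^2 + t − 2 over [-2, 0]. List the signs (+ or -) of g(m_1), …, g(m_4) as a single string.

+--+

t = -1 gives g = 2, positive; keep [-1, 0]
t = -0.5 gives g = -1.5, negative; keep [-1, -0.5]
t = -0.75 gives g = -0.21875, negative; keep [-1, -0.75]
t = -0.875 gives g = 0.7617, positive; keep [-0.875, -0.75]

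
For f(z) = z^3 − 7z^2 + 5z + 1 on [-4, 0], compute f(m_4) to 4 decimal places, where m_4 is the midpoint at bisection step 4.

-0.7031

f(-2) = -45 < 0, so the root lies in [-2, 0]
f(-1) = -12 < 0, so the root lies in [-1, 0]
f(-0.5) = -3.375 < 0, so the root lies in [-0.5, 0]
f(-0.25) = -0.7031 < 0, so the root lies in [-0.25, 0]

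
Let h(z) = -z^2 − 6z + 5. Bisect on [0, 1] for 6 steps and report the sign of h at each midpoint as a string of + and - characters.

h(0.5) = 1.75 > 0, so the root lies in [0.5, 1]
h(0.75) = -0.0625 < 0, so the root lies in [0.5, 0.75]
h(0.625) = 0.859375 > 0, so the root lies in [0.625, 0.75]
h(0.6875) = 0.4023 > 0, so the root lies in [0.6875, 0.75]
h(0.71875) = 0.1709 > 0, so the root lies in [0.71875, 0.75]
h(0.734375) = 0.0544 > 0, so the root lies in [0.734375, 0.75]

+-++++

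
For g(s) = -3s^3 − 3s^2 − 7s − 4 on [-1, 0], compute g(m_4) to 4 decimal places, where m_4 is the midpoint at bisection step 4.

0.3694

s = -0.5 gives g = -0.875, negative; keep [-1, -0.5]
s = -0.75 gives g = 0.828125, positive; keep [-0.75, -0.5]
s = -0.625 gives g = -0.064453, negative; keep [-0.75, -0.625]
s = -0.6875 gives g = 0.3694, positive; keep [-0.6875, -0.625]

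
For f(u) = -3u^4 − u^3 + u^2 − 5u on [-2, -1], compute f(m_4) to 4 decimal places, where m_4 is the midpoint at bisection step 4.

midpoint -1.5: f = -2.0625 < 0 → [-1.5, -1]
midpoint -1.25: f = 2.441406 > 0 → [-1.5, -1.25]
midpoint -1.375: f = 0.641846 > 0 → [-1.5, -1.375]
midpoint -1.4375: f = -0.5857 < 0 → [-1.4375, -1.375]

-0.5857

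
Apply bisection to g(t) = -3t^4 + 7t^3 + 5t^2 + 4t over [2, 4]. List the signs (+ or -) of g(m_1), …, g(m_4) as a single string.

m = 3, g(m) = 3 (+); new bracket [3, 4]
m = 3.5, g(m) = -74.8125 (−); new bracket [3, 3.5]
m = 3.25, g(m) = -28.589844 (−); new bracket [3, 3.25]
m = 3.125, g(m) = -11.1511 (−); new bracket [3, 3.125]

+---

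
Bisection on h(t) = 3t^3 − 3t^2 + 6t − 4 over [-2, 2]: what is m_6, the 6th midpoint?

0.6875

midpoint 0: h = -4 < 0 → [0, 2]
midpoint 1: h = 2 > 0 → [0, 1]
midpoint 0.5: h = -1.375 < 0 → [0.5, 1]
midpoint 0.75: h = 0.0781 > 0 → [0.5, 0.75]
midpoint 0.625: h = -0.6895 < 0 → [0.625, 0.75]
midpoint 0.6875: h = -0.3181 < 0 → [0.6875, 0.75]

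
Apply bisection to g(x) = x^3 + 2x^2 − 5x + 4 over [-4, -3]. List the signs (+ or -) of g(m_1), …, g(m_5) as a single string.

midpoint -3.5: g = 3.125 > 0 → [-4, -3.5]
midpoint -3.75: g = -1.859375 < 0 → [-3.75, -3.5]
midpoint -3.625: g = 0.771484 > 0 → [-3.75, -3.625]
midpoint -3.6875: g = -0.5085 < 0 → [-3.6875, -3.625]
midpoint -3.65625: g = 0.1402 > 0 → [-3.6875, -3.65625]

+-+-+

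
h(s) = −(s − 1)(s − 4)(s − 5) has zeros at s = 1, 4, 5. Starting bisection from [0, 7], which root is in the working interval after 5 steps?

m = 3.5, h(m) = -1.875 (−); new bracket [0, 3.5]
m = 1.75, h(m) = -5.484375 (−); new bracket [0, 1.75]
m = 0.875, h(m) = 1.611328 (+); new bracket [0.875, 1.75]
m = 1.3125, h(m) = -3.0969 (−); new bracket [0.875, 1.3125]
m = 1.09375, h(m) = -1.0643 (−); new bracket [0.875, 1.09375]

1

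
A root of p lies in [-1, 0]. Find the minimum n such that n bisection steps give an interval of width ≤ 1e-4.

14

Width after n steps is 1/2^n. Need 2^n ≥ 1/1e-4 = 10000.
2^13 = 8192 < 10000 ≤ 2^14 = 16384, so n = 14.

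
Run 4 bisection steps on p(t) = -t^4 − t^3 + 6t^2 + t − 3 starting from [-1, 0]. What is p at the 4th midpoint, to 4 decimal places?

0.2490

m = -0.5, p(m) = -1.9375 (−); new bracket [-1, -0.5]
m = -0.75, p(m) = -0.269531 (−); new bracket [-1, -0.75]
m = -0.875, p(m) = 0.80249 (+); new bracket [-0.875, -0.75]
m = -0.8125, p(m) = 0.249 (+); new bracket [-0.8125, -0.75]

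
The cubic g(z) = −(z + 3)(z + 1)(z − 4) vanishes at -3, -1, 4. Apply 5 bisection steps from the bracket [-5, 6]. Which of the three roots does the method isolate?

4

z = 0.5 gives g = 18.375, positive; keep [0.5, 6]
z = 3.25 gives g = 19.921875, positive; keep [3.25, 6]
z = 4.625 gives g = -26.806641, negative; keep [3.25, 4.625]
z = 3.9375 gives g = 2.1409, positive; keep [3.9375, 4.625]
z = 4.28125 gives g = -10.8152, negative; keep [3.9375, 4.28125]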